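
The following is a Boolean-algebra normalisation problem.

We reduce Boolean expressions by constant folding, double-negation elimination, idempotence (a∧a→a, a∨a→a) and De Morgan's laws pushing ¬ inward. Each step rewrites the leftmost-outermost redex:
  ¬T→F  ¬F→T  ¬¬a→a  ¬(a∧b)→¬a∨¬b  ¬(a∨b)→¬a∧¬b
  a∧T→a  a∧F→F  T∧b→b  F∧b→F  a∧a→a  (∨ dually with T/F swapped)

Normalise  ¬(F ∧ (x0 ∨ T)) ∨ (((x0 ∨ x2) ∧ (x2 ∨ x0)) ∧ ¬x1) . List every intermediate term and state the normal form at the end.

  start: ¬(F ∧ (x0 ∨ T)) ∨ (((x0 ∨ x2) ∧ (x2 ∨ x0)) ∧ ¬x1)
  step 1: (¬F ∨ ¬(x0 ∨ T)) ∨ (((x0 ∨ x2) ∧ (x2 ∨ x0)) ∧ ¬x1)
  step 2: (T ∨ ¬(x0 ∨ T)) ∨ (((x0 ∨ x2) ∧ (x2 ∨ x0)) ∧ ¬x1)
  step 3: T ∨ (((x0 ∨ x2) ∧ (x2 ∨ x0)) ∧ ¬x1)
  step 4: T

Answer: normal form = T  (in 4 steps)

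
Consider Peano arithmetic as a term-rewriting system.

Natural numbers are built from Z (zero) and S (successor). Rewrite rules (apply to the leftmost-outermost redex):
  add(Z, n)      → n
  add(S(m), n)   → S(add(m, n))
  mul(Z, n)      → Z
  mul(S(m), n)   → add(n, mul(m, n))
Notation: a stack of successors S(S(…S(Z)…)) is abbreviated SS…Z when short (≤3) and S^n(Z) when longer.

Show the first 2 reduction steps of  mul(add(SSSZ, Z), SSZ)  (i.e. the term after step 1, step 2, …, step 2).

  start: mul(add(SSSZ, Z), SSZ)
  [1] mul(S(add(SSZ, Z)), SSZ)
  [2] add(SSZ, mul(add(SSZ, Z), SSZ))

Answer: after 2 steps: add(SSZ, mul(add(SSZ, Z), SSZ))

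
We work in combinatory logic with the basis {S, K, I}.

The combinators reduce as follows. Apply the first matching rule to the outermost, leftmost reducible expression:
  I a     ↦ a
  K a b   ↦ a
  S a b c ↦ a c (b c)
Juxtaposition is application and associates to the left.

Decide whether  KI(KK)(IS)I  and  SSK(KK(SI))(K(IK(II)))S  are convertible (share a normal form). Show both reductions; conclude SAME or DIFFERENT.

Answer: DIFFERENT — A ⇓ SI, B ⇓ KI

Working:
Term A:
  start: KI(KK)(IS)I
  step 1: I(IS)I
  step 2: ISI
  step 3: SI

Term B:
  start: SSK(KK(SI))(K(IK(II)))S
  step 1: S(KK(SI))(K(KK(SI)))(K(IK(II)))S
  step 2: KK(SI)(K(IK(II)))(K(KK(SI))(K(IK(II))))S
  step 3: K(K(IK(II)))(K(KK(SI))(K(IK(II))))S
  step 4: K(IK(II))S
  step 5: IK(II)
  step 6: K(II)
  step 7: KI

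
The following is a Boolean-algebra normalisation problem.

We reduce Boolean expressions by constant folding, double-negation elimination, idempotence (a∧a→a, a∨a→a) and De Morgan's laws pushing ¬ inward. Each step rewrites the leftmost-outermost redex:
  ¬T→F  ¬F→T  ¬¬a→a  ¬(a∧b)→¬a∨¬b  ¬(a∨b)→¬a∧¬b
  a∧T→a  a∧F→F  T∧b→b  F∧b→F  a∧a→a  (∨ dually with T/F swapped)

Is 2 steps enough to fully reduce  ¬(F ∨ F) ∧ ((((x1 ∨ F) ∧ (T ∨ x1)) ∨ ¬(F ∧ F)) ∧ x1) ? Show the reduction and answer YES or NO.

  start: ¬(F ∨ F) ∧ ((((x1 ∨ F) ∧ (T ∨ x1)) ∨ ¬(F ∧ F)) ∧ x1)
  step 1: (¬F ∧ ¬F) ∧ ((((x1 ∨ F) ∧ (T ∨ x1)) ∨ ¬(F ∧ F)) ∧ x1)
  step 2: ¬F ∧ ((((x1 ∨ F) ∧ (T ∨ x1)) ∨ ¬(F ∧ F)) ∧ x1)

Answer: NO — after 2 steps the term is ¬F ∧ ((((x1 ∨ F) ∧ (T ∨ x1)) ∨ ¬(F ∧ F)) ∧ x1), not yet normal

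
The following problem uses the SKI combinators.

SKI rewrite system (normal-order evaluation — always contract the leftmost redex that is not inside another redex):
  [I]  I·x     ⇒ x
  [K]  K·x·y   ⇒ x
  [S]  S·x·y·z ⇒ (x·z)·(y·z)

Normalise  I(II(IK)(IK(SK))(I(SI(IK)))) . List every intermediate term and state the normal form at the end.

  start: I(II(IK)(IK(SK))(I(SI(IK))))
  →1  II(IK)(IK(SK))(I(SI(IK)))
  →2  I(IK)(IK(SK))(I(SI(IK)))
  →3  IK(IK(SK))(I(SI(IK)))
  →4  K(IK(SK))(I(SI(IK)))
  →5  IK(SK)
  →6  K(SK)

Answer: normal form = K(SK)  (in 6 steps)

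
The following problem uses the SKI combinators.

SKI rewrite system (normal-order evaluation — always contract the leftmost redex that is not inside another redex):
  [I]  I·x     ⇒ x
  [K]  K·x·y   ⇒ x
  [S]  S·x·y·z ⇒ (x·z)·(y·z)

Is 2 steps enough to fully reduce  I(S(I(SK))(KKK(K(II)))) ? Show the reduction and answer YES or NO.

  start: I(S(I(SK))(KKK(K(II))))
  [1] S(I(SK))(KKK(K(II)))
  [2] S(SK)(KKK(K(II)))

Answer: NO — after 2 steps the term is S(SK)(KKK(K(II))), not yet normal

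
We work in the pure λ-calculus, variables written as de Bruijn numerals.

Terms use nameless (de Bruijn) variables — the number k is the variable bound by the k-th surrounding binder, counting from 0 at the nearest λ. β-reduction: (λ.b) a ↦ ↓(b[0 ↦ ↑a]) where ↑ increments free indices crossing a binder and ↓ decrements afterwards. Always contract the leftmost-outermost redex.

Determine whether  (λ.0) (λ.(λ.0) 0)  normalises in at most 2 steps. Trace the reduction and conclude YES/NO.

Answer: YES — reaches normal form λ.0 in 2 ≤ 2 steps

Working:
  start: (λ.0) (λ.(λ.0) 0)
  →1  λ.(λ.0) 0
  →2  λ.0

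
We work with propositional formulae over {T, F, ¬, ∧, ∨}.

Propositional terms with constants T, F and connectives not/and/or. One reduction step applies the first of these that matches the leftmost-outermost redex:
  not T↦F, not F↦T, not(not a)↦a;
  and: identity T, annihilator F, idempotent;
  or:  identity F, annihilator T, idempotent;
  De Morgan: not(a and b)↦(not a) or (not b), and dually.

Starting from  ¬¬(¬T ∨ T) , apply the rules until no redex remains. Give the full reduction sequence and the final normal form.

  start: ¬¬(¬T ∨ T)
  →1  ¬T ∨ T
  →2  T

Answer: normal form = T  (in 2 steps)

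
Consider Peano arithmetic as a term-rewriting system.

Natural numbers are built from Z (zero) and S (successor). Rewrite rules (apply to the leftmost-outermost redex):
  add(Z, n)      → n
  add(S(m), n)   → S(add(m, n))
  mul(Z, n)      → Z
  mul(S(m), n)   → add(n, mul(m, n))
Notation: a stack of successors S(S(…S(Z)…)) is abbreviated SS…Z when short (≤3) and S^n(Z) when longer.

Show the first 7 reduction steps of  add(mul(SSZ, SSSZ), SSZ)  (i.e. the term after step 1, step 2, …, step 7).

  start: add(mul(SSZ, SSSZ), SSZ)
  [1] add(add(SSSZ, mul(SZ, SSSZ)), SSZ)
  [2] add(S(add(SSZ, mul(SZ, SSSZ))), SSZ)
  [3] S(add(add(SSZ, mul(SZ, SSSZ)), SSZ))
  [4] S(add(S(add(SZ, mul(SZ, SSSZ))), SSZ))
  [5] S(S(add(add(SZ, mul(SZ, SSSZ)), SSZ)))
  [6] S(S(add(S(add(Z, mul(SZ, SSSZ))), SSZ)))
  [7] S(S(S(add(add(Z, mul(SZ, SSSZ)), SSZ))))

Answer: after 7 steps: S(S(S(add(add(Z, mul(SZ, SSSZ)), SSZ))))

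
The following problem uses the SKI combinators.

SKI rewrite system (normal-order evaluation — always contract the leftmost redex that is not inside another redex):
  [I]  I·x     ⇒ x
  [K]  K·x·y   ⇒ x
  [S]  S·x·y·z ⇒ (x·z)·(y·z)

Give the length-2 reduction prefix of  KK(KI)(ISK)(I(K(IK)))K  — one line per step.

Answer: after 2 steps: ISKK

Derivation:
  start: KK(KI)(ISK)(I(K(IK)))K
  [1] K(ISK)(I(K(IK)))K
  [2] ISKK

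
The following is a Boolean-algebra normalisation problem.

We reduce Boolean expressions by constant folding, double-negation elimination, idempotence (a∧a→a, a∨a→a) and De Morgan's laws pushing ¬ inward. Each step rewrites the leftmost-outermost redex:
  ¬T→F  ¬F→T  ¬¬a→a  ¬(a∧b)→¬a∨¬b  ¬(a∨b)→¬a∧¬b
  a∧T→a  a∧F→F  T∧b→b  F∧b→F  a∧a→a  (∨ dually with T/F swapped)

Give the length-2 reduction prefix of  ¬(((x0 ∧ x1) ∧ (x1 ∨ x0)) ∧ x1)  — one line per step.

Answer: after 2 steps: (¬(x0 ∧ x1) ∨ ¬(x1 ∨ x0)) ∨ ¬x1

Derivation:
  start: ¬(((x0 ∧ x1) ∧ (x1 ∨ x0)) ∧ x1)
  →1  ¬((x0 ∧ x1) ∧ (x1 ∨ x0)) ∨ ¬x1
  →2  (¬(x0 ∧ x1) ∨ ¬(x1 ∨ x0)) ∨ ¬x1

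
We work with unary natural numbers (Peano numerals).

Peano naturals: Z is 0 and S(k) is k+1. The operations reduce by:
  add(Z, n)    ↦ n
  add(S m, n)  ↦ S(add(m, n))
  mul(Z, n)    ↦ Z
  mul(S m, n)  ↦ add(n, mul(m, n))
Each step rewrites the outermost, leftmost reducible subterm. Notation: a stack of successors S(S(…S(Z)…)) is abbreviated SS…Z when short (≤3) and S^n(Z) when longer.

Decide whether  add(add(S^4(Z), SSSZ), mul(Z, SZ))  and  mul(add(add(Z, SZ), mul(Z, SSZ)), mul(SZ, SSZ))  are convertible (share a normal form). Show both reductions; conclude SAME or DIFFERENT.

Answer: DIFFERENT — A ⇓ S^7(Z), B ⇓ SSZ

Reduction:
Term A:
  start: add(add(S^4(Z), SSSZ), mul(Z, SZ))
  step 1: add(S(add(SSSZ, SSSZ)), mul(Z, SZ))
  step 2: S(add(add(SSSZ, SSSZ), mul(Z, SZ)))
  step 3: S(add(S(add(SSZ, SSSZ)), mul(Z, SZ)))
  step 4: S(S(add(add(SSZ, SSSZ), mul(Z, SZ))))
  step 5: S(S(add(S(add(SZ, SSSZ)), mul(Z, SZ))))
  step 6: S(S(S(add(add(SZ, SSSZ), mul(Z, SZ)))))
  step 7: S(S(S(add(S(add(Z, SSSZ)), mul(Z, SZ)))))
  step 8: S(S(S(S(add(add(Z, SSSZ), mul(Z, SZ))))))
  step 9: S(S(S(S(add(SSSZ, mul(Z, SZ))))))
  step 10: S(S(S(S(S(add(SSZ, mul(Z, SZ)))))))
  step 11: S(S(S(S(S(S(add(SZ, mul(Z, SZ))))))))
  step 12: S(S(S(S(S(S(S(add(Z, mul(Z, SZ)))))))))
  step 13: S(S(S(S(S(S(S(mul(Z, SZ))))))))
  step 14: S^7(Z)

Term B:
  start: mul(add(add(Z, SZ), mul(Z, SSZ)), mul(SZ, SSZ))
  step 1: mul(add(SZ, mul(Z, SSZ)), mul(SZ, SSZ))
  step 2: mul(S(add(Z, mul(Z, SSZ))), mul(SZ, SSZ))
  step 3: add(mul(SZ, SSZ), mul(add(Z, mul(Z, SSZ)), mul(SZ, SSZ)))
  step 4: add(add(SSZ, mul(Z, SSZ)), mul(add(Z, mul(Z, SSZ)), mul(SZ, SSZ)))
  step 5: add(S(add(SZ, mul(Z, SSZ))), mul(add(Z, mul(Z, SSZ)), mul(SZ, SSZ)))
  step 6: S(add(add(SZ, mul(Z, SSZ)), mul(add(Z, mul(Z, SSZ)), mul(SZ, SSZ))))
  step 7: S(add(S(add(Z, mul(Z, SSZ))), mul(add(Z, mul(Z, SSZ)), mul(SZ, SSZ))))
  step 8: S(S(add(add(Z, mul(Z, SSZ)), mul(add(Z, mul(Z, SSZ)), mul(SZ, SSZ)))))
  step 9: S(S(add(mul(Z, SSZ), mul(add(Z, mul(Z, SSZ)), mul(SZ, SSZ)))))
  step 10: S(S(add(Z, mul(add(Z, mul(Z, SSZ)), mul(SZ, SSZ)))))
  step 11: S(S(mul(add(Z, mul(Z, SSZ)), mul(SZ, SSZ))))
  step 12: S(S(mul(mul(Z, SSZ), mul(SZ, SSZ))))
  step 13: S(S(mul(Z, mul(SZ, SSZ))))
  step 14: SSZ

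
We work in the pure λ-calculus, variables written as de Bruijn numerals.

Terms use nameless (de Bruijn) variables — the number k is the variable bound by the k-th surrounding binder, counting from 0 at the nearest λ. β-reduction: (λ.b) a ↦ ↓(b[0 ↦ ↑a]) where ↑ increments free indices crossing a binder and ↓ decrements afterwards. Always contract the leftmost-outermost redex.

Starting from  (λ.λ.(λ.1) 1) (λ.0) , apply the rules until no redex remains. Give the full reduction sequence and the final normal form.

  start: (λ.λ.(λ.1) 1) (λ.0)
  [1] λ.(λ.1) (λ.0)
  [2] λ.0

Answer: normal form = λ.0  (in 2 steps)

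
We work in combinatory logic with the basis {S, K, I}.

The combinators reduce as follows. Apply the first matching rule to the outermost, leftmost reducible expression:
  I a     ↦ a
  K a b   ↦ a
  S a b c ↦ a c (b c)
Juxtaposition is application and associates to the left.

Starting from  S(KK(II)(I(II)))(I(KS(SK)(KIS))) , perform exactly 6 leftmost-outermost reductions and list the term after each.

  start: S(KK(II)(I(II)))(I(KS(SK)(KIS)))
  →1  S(K(I(II)))(I(KS(SK)(KIS)))
  →2  S(K(II))(I(KS(SK)(KIS)))
  →3  S(KI)(I(KS(SK)(KIS)))
  →4  S(KI)(KS(SK)(KIS))
  →5  S(KI)(S(KIS))
  →6  S(KI)(SI)

Answer: after 6 steps: S(KI)(SI)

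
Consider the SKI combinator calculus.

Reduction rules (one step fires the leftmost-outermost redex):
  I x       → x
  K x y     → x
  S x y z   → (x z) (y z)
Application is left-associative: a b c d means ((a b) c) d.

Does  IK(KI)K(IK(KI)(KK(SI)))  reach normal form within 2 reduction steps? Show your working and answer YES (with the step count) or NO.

  start: IK(KI)K(IK(KI)(KK(SI)))
  [1] K(KI)K(IK(KI)(KK(SI)))
  [2] KI(IK(KI)(KK(SI)))

Answer: NO — after 2 steps the term is KI(IK(KI)(KK(SI))), not yet normal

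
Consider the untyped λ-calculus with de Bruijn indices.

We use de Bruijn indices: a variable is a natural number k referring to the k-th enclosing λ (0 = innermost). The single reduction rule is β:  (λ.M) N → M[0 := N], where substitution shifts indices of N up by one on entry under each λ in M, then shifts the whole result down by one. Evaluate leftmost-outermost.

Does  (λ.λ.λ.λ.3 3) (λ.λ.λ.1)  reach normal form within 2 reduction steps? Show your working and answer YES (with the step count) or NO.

  start: (λ.λ.λ.λ.3 3) (λ.λ.λ.1)
  →1  λ.λ.λ.(λ.λ.λ.1) (λ.λ.λ.1)
  →2  λ.λ.λ.λ.λ.1

Answer: YES — reaches normal form λ.λ.λ.λ.λ.1 in 2 ≤ 2 steps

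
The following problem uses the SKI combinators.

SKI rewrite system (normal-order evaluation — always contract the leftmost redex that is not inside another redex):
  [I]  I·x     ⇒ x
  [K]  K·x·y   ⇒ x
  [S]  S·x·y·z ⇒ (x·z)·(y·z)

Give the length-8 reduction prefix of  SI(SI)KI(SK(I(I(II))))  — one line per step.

Answer: after 8 steps: K(SK(I(II)))

Reduction:
  start: SI(SI)KI(SK(I(I(II))))
  [1] IK(SIK)I(SK(I(I(II))))
  [2] K(SIK)I(SK(I(I(II))))
  [3] SIK(SK(I(I(II))))
  [4] I(SK(I(I(II))))(K(SK(I(I(II)))))
  [5] SK(I(I(II)))(K(SK(I(I(II)))))
  [6] K(K(SK(I(I(II)))))(I(I(II))(K(SK(I(I(II))))))
  [7] K(SK(I(I(II))))
  [8] K(SK(I(II)))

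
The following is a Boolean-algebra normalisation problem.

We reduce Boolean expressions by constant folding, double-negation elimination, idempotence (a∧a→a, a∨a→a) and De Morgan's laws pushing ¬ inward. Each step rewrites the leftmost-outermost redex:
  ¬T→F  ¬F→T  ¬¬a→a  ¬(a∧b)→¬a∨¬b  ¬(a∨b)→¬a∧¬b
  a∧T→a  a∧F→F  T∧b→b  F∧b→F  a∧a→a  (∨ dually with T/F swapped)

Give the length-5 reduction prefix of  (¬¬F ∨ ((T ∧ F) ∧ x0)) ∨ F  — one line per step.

Answer: after 5 steps: F

Working:
  start: (¬¬F ∨ ((T ∧ F) ∧ x0)) ∨ F
  step 1: ¬¬F ∨ ((T ∧ F) ∧ x0)
  step 2: F ∨ ((T ∧ F) ∧ x0)
  step 3: (T ∧ F) ∧ x0
  step 4: F ∧ x0
  step 5: F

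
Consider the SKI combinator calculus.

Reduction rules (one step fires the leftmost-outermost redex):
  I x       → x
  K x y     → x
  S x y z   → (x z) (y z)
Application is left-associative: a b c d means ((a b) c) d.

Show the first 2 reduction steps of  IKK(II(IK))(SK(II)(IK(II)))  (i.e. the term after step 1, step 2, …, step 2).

Answer: after 2 steps: K(SK(II)(IK(II)))

Working:
  start: IKK(II(IK))(SK(II)(IK(II)))
  →1  KK(II(IK))(SK(II)(IK(II)))
  →2  K(SK(II)(IK(II)))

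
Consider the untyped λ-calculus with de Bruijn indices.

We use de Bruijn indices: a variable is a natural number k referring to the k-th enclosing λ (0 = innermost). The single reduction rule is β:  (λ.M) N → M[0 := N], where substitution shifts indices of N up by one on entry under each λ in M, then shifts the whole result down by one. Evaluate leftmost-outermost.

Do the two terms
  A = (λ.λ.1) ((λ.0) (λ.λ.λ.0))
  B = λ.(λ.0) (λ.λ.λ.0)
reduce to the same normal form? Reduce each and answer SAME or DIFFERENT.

Term A:
  start: (λ.λ.1) ((λ.0) (λ.λ.λ.0))
  step 1: λ.(λ.0) (λ.λ.λ.0)
  step 2: λ.λ.λ.λ.0

Term B:
  start: λ.(λ.0) (λ.λ.λ.0)
  step 1: λ.λ.λ.λ.0

Answer: SAME — A ⇓ λ.λ.λ.λ.0, B ⇓ λ.λ.λ.λ.0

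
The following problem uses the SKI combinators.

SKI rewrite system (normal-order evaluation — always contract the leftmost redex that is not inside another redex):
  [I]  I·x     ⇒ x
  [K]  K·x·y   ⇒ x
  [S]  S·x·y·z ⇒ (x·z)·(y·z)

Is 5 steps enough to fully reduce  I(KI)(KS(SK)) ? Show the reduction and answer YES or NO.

Answer: YES — reaches normal form I in 2 ≤ 5 steps

Working:
  start: I(KI)(KS(SK))
  step 1: KI(KS(SK))
  step 2: I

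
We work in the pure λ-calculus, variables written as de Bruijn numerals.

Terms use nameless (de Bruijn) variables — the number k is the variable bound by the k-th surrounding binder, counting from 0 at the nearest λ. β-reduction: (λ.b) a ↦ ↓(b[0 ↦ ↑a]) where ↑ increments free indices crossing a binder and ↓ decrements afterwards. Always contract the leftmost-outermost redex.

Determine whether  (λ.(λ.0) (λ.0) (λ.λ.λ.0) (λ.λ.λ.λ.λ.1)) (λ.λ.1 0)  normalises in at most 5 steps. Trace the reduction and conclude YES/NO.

  start: (λ.(λ.0) (λ.0) (λ.λ.λ.0) (λ.λ.λ.λ.λ.1)) (λ.λ.1 0)
  step 1: (λ.0) (λ.0) (λ.λ.λ.0) (λ.λ.λ.λ.λ.1)
  step 2: (λ.0) (λ.λ.λ.0) (λ.λ.λ.λ.λ.1)
  step 3: (λ.λ.λ.0) (λ.λ.λ.λ.λ.1)
  step 4: λ.λ.0

Answer: YES — reaches normal form λ.λ.0 in 4 ≤ 5 steps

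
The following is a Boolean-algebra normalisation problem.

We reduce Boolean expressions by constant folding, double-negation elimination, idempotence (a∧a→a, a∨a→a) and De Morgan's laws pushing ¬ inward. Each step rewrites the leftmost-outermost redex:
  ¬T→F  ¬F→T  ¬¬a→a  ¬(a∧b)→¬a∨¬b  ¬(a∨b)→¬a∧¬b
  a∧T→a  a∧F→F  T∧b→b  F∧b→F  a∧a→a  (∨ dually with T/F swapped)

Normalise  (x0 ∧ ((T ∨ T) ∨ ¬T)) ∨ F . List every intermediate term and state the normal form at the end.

Answer: normal form = x0  (in 4 steps)

Working:
  start: (x0 ∧ ((T ∨ T) ∨ ¬T)) ∨ F
  →1  x0 ∧ ((T ∨ T) ∨ ¬T)
  →2  x0 ∧ (T ∨ ¬T)
  →3  x0 ∧ T
  →4  x0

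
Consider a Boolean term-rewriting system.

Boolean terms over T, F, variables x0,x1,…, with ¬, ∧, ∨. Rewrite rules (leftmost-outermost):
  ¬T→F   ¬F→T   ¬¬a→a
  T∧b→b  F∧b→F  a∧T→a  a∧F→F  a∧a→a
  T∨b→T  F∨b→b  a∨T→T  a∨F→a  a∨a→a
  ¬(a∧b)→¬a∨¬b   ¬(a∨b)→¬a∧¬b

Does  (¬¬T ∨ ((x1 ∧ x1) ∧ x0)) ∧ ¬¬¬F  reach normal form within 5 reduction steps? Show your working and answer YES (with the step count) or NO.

Answer: YES — reaches normal form T in 5 ≤ 5 steps

Working:
  start: (¬¬T ∨ ((x1 ∧ x1) ∧ x0)) ∧ ¬¬¬F
  [1] (T ∨ ((x1 ∧ x1) ∧ x0)) ∧ ¬¬¬F
  [2] T ∧ ¬¬¬F
  [3] ¬¬¬F
  [4] ¬F
  [5] T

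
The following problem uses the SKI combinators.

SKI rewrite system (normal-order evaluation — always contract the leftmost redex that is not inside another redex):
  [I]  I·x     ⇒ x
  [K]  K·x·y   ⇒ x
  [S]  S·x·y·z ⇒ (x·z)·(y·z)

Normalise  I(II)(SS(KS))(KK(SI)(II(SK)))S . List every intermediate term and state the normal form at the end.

Answer: normal form = SK(SS)  (in 10 steps)

Derivation:
  start: I(II)(SS(KS))(KK(SI)(II(SK)))S
  step 1: II(SS(KS))(KK(SI)(II(SK)))S
  step 2: I(SS(KS))(KK(SI)(II(SK)))S
  step 3: SS(KS)(KK(SI)(II(SK)))S
  step 4: S(KK(SI)(II(SK)))(KS(KK(SI)(II(SK))))S
  step 5: KK(SI)(II(SK))S(KS(KK(SI)(II(SK)))S)
  step 6: K(II(SK))S(KS(KK(SI)(II(SK)))S)
  step 7: II(SK)(KS(KK(SI)(II(SK)))S)
  step 8: I(SK)(KS(KK(SI)(II(SK)))S)
  step 9: SK(KS(KK(SI)(II(SK)))S)
  step 10: SK(SS)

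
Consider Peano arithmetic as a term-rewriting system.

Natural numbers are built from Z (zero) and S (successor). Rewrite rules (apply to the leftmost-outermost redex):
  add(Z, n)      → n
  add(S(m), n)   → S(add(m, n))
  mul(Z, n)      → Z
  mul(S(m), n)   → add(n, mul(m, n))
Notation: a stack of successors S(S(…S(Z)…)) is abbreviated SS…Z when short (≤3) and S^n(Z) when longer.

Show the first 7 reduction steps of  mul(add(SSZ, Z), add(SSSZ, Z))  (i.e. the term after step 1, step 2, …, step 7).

Answer: after 7 steps: S(S(add(S(add(Z, Z)), mul(add(SZ, Z), add(SSSZ, Z)))))

Working:
  start: mul(add(SSZ, Z), add(SSSZ, Z))
  →1  mul(S(add(SZ, Z)), add(SSSZ, Z))
  →2  add(add(SSSZ, Z), mul(add(SZ, Z), add(SSSZ, Z)))
  →3  add(S(add(SSZ, Z)), mul(add(SZ, Z), add(SSSZ, Z)))
  →4  S(add(add(SSZ, Z), mul(add(SZ, Z), add(SSSZ, Z))))
  →5  S(add(S(add(SZ, Z)), mul(add(SZ, Z), add(SSSZ, Z))))
  →6  S(S(add(add(SZ, Z), mul(add(SZ, Z), add(SSSZ, Z)))))
  →7  S(S(add(S(add(Z, Z)), mul(add(SZ, Z), add(SSSZ, Z)))))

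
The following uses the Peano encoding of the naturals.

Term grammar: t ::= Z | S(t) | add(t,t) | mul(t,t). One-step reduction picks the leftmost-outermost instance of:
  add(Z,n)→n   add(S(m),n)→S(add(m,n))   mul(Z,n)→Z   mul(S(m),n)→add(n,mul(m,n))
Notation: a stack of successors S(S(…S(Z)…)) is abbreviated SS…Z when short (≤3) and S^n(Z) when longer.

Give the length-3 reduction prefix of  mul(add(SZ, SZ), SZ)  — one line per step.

Answer: after 3 steps: S(add(Z, mul(add(Z, SZ), SZ)))

Reduction:
  start: mul(add(SZ, SZ), SZ)
  step 1: mul(S(add(Z, SZ)), SZ)
  step 2: add(SZ, mul(add(Z, SZ), SZ))
  step 3: S(add(Z, mul(add(Z, SZ), SZ)))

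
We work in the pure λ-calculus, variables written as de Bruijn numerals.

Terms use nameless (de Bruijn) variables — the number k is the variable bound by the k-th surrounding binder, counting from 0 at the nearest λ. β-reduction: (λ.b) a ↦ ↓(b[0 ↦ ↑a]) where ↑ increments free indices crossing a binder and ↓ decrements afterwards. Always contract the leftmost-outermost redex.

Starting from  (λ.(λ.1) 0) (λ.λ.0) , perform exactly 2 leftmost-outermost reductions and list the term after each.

  start: (λ.(λ.1) 0) (λ.λ.0)
  step 1: (λ.λ.λ.0) (λ.λ.0)
  step 2: λ.λ.0

Answer: after 2 steps: λ.λ.0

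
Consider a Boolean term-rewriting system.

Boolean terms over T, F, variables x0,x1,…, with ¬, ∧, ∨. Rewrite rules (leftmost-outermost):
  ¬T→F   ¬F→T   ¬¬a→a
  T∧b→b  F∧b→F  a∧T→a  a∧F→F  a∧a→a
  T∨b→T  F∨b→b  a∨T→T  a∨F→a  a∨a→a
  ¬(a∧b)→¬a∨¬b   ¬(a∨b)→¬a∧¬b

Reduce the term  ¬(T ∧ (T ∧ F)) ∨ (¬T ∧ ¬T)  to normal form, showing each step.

Answer: normal form = T  (in 8 steps)

Derivation:
  start: ¬(T ∧ (T ∧ F)) ∨ (¬T ∧ ¬T)
  step 1: (¬T ∨ ¬(T ∧ F)) ∨ (¬T ∧ ¬T)
  step 2: (F ∨ ¬(T ∧ F)) ∨ (¬T ∧ ¬T)
  step 3: ¬(T ∧ F) ∨ (¬T ∧ ¬T)
  step 4: (¬T ∨ ¬F) ∨ (¬T ∧ ¬T)
  step 5: (F ∨ ¬F) ∨ (¬T ∧ ¬T)
  step 6: ¬F ∨ (¬T ∧ ¬T)
  step 7: T ∨ (¬T ∧ ¬T)
  step 8: T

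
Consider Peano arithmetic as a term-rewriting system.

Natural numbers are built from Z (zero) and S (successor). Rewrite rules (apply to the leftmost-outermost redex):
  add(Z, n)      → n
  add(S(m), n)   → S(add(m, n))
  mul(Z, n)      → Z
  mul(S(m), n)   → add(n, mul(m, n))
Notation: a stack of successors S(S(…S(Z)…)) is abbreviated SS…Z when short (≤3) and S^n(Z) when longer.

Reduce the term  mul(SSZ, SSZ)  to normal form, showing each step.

Answer: normal form = S^4(Z)  (in 9 steps)

Derivation:
  start: mul(SSZ, SSZ)
  →1  add(SSZ, mul(SZ, SSZ))
  →2  S(add(SZ, mul(SZ, SSZ)))
  →3  S(S(add(Z, mul(SZ, SSZ))))
  →4  S(S(mul(SZ, SSZ)))
  →5  S(S(add(SSZ, mul(Z, SSZ))))
  →6  S(S(S(add(SZ, mul(Z, SSZ)))))
  →7  S(S(S(S(add(Z, mul(Z, SSZ))))))
  →8  S(S(S(S(mul(Z, SSZ)))))
  →9  S^4(Z)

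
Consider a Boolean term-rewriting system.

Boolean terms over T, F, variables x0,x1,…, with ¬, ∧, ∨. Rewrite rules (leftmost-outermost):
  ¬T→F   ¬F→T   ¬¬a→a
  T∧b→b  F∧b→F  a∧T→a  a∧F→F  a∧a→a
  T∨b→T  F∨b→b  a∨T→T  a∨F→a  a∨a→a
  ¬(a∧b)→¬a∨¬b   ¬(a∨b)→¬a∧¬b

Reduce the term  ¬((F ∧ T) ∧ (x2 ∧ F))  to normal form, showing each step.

Answer: normal form = T  (in 5 steps)

Reduction:
  start: ¬((F ∧ T) ∧ (x2 ∧ F))
  step 1: ¬(F ∧ T) ∨ ¬(x2 ∧ F)
  step 2: (¬F ∨ ¬T) ∨ ¬(x2 ∧ F)
  step 3: (T ∨ ¬T) ∨ ¬(x2 ∧ F)
  step 4: T ∨ ¬(x2 ∧ F)
  step 5: T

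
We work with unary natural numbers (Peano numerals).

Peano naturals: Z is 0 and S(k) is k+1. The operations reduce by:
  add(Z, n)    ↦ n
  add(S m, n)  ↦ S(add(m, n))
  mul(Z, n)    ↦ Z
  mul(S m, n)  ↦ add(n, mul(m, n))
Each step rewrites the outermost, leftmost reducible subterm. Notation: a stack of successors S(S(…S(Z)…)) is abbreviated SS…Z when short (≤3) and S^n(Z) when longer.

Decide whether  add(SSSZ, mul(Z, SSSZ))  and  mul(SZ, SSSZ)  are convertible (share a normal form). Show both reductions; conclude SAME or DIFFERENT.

Term A:
  start: add(SSSZ, mul(Z, SSSZ))
  [1] S(add(SSZ, mul(Z, SSSZ)))
  [2] S(S(add(SZ, mul(Z, SSSZ))))
  [3] S(S(S(add(Z, mul(Z, SSSZ)))))
  [4] S(S(S(mul(Z, SSSZ))))
  [5] SSSZ

Term B:
  start: mul(SZ, SSSZ)
  [1] add(SSSZ, mul(Z, SSSZ))
  [2] S(add(SSZ, mul(Z, SSSZ)))
  [3] S(S(add(SZ, mul(Z, SSSZ))))
  [4] S(S(S(add(Z, mul(Z, SSSZ)))))
  [5] S(S(S(mul(Z, SSSZ))))
  [6] SSSZ

Answer: SAME — A ⇓ SSSZ, B ⇓ SSSZ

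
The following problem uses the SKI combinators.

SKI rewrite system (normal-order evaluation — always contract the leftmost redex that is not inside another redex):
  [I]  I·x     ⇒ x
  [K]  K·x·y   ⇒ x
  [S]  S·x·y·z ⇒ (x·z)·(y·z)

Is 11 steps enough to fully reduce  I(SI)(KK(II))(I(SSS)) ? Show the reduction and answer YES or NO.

Answer: YES — reaches normal form S(K(SSS))(S(K(SSS))) in 9 ≤ 11 steps

Reduction:
  start: I(SI)(KK(II))(I(SSS))
  [1] SI(KK(II))(I(SSS))
  [2] I(I(SSS))(KK(II)(I(SSS)))
  [3] I(SSS)(KK(II)(I(SSS)))
  [4] SSS(KK(II)(I(SSS)))
  [5] S(KK(II)(I(SSS)))(S(KK(II)(I(SSS))))
  [6] S(K(I(SSS)))(S(KK(II)(I(SSS))))
  [7] S(K(SSS))(S(KK(II)(I(SSS))))
  [8] S(K(SSS))(S(K(I(SSS))))
  [9] S(K(SSS))(S(K(SSS)))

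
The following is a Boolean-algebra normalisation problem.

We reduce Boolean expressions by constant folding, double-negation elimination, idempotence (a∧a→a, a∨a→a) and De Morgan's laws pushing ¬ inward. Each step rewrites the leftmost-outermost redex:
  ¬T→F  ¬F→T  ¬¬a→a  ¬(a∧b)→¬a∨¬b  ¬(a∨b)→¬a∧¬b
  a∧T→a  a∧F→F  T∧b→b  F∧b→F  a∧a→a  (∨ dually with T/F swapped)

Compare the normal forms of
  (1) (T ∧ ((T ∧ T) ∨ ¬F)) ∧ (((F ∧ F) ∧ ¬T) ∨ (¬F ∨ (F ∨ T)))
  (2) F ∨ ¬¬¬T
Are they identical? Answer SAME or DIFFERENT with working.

Term A:
  start: (T ∧ ((T ∧ T) ∨ ¬F)) ∧ (((F ∧ F) ∧ ¬T) ∨ (¬F ∨ (F ∨ T)))
  [1] ((T ∧ T) ∨ ¬F) ∧ (((F ∧ F) ∧ ¬T) ∨ (¬F ∨ (F ∨ T)))
  [2] (T ∨ ¬F) ∧ (((F ∧ F) ∧ ¬T) ∨ (¬F ∨ (F ∨ T)))
  [3] T ∧ (((F ∧ F) ∧ ¬T) ∨ (¬F ∨ (F ∨ T)))
  [4] ((F ∧ F) ∧ ¬T) ∨ (¬F ∨ (F ∨ T))
  [5] (F ∧ ¬T) ∨ (¬F ∨ (F ∨ T))
  [6] F ∨ (¬F ∨ (F ∨ T))
  [7] ¬F ∨ (F ∨ T)
  [8] T ∨ (F ∨ T)
  [9] T

Term B:
  start: F ∨ ¬¬¬T
  [1] ¬¬¬T
  [2] ¬T
  [3] F

Answer: DIFFERENT — A ⇓ T, B ⇓ F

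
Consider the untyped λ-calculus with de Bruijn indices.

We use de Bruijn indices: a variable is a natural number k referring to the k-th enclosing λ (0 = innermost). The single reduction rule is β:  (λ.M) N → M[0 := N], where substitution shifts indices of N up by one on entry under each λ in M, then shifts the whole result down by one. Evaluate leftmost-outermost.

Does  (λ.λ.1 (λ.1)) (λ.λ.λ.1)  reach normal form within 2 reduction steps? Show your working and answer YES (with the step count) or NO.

  start: (λ.λ.1 (λ.1)) (λ.λ.λ.1)
  step 1: λ.(λ.λ.λ.1) (λ.1)
  step 2: λ.λ.λ.1

Answer: YES — reaches normal form λ.λ.λ.1 in 2 ≤ 2 steps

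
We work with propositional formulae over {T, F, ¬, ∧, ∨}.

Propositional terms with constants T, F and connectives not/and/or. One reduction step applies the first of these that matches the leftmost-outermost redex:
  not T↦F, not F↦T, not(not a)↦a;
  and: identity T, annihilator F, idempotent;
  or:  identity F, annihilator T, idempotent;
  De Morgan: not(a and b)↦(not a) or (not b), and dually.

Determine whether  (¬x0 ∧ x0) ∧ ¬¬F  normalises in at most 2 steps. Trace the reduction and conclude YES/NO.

  start: (¬x0 ∧ x0) ∧ ¬¬F
  [1] (¬x0 ∧ x0) ∧ F
  [2] F

Answer: YES — reaches normal form F in 2 ≤ 2 steps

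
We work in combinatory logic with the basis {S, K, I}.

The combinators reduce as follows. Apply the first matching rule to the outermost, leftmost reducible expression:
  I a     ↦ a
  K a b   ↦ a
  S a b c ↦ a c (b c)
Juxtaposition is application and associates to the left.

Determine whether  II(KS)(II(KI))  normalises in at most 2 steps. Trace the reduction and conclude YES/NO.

Answer: NO — after 2 steps the term is KS(II(KI)), not yet normal

Reduction:
  start: II(KS)(II(KI))
  [1] I(KS)(II(KI))
  [2] KS(II(KI))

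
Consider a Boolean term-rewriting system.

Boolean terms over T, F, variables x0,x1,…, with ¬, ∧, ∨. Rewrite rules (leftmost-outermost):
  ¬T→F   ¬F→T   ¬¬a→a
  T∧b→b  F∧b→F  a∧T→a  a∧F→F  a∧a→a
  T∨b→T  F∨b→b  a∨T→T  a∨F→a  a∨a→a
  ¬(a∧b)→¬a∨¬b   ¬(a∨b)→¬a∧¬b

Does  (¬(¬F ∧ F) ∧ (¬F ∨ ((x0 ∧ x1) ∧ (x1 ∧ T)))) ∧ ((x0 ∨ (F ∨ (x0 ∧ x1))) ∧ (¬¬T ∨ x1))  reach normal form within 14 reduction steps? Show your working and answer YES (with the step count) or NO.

  start: (¬(¬F ∧ F) ∧ (¬F ∨ ((x0 ∧ x1) ∧ (x1 ∧ T)))) ∧ ((x0 ∨ (F ∨ (x0 ∧ x1))) ∧ (¬¬T ∨ x1))
  →1  ((¬¬F ∨ ¬F) ∧ (¬F ∨ ((x0 ∧ x1) ∧ (x1 ∧ T)))) ∧ ((x0 ∨ (F ∨ (x0 ∧ x1))) ∧ (¬¬T ∨ x1))
  →2  ((F ∨ ¬F) ∧ (¬F ∨ ((x0 ∧ x1) ∧ (x1 ∧ T)))) ∧ ((x0 ∨ (F ∨ (x0 ∧ x1))) ∧ (¬¬T ∨ x1))
  →3  (¬F ∧ (¬F ∨ ((x0 ∧ x1) ∧ (x1 ∧ T)))) ∧ ((x0 ∨ (F ∨ (x0 ∧ x1))) ∧ (¬¬T ∨ x1))
  →4  (T ∧ (¬F ∨ ((x0 ∧ x1) ∧ (x1 ∧ T)))) ∧ ((x0 ∨ (F ∨ (x0 ∧ x1))) ∧ (¬¬T ∨ x1))
  →5  (¬F ∨ ((x0 ∧ x1) ∧ (x1 ∧ T))) ∧ ((x0 ∨ (F ∨ (x0 ∧ x1))) ∧ (¬¬T ∨ x1))
  →6  (T ∨ ((x0 ∧ x1) ∧ (x1 ∧ T))) ∧ ((x0 ∨ (F ∨ (x0 ∧ x1))) ∧ (¬¬T ∨ x1))
  →7  T ∧ ((x0 ∨ (F ∨ (x0 ∧ x1))) ∧ (¬¬T ∨ x1))
  →8  (x0 ∨ (F ∨ (x0 ∧ x1))) ∧ (¬¬T ∨ x1)
  →9  (x0 ∨ (x0 ∧ x1)) ∧ (¬¬T ∨ x1)
  →10  (x0 ∨ (x0 ∧ x1)) ∧ (T ∨ x1)
  →11  (x0 ∨ (x0 ∧ x1)) ∧ T
  →12  x0 ∨ (x0 ∧ x1)

Answer: YES — reaches normal form x0 ∨ (x0 ∧ x1) in 12 ≤ 14 steps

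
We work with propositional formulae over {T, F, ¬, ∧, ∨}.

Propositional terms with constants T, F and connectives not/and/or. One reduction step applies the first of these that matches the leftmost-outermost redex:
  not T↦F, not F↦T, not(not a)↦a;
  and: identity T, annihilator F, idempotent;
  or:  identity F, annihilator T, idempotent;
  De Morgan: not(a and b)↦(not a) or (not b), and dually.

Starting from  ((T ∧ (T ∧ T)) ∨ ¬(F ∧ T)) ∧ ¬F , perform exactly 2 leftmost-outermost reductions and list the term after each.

Answer: after 2 steps: (T ∨ ¬(F ∧ T)) ∧ ¬F

Derivation:
  start: ((T ∧ (T ∧ T)) ∨ ¬(F ∧ T)) ∧ ¬F
  [1] ((T ∧ T) ∨ ¬(F ∧ T)) ∧ ¬F
  [2] (T ∨ ¬(F ∧ T)) ∧ ¬F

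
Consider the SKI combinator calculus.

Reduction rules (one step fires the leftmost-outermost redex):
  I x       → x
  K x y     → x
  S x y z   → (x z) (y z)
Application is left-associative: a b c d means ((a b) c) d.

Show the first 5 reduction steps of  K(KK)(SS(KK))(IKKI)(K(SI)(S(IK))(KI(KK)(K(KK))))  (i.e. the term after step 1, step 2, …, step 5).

  start: K(KK)(SS(KK))(IKKI)(K(SI)(S(IK))(KI(KK)(K(KK))))
  step 1: KK(IKKI)(K(SI)(S(IK))(KI(KK)(K(KK))))
  step 2: K(K(SI)(S(IK))(KI(KK)(K(KK))))
  step 3: K(SI(KI(KK)(K(KK))))
  step 4: K(SI(I(K(KK))))
  step 5: K(SI(K(KK)))

Answer: after 5 steps: K(SI(K(KK)))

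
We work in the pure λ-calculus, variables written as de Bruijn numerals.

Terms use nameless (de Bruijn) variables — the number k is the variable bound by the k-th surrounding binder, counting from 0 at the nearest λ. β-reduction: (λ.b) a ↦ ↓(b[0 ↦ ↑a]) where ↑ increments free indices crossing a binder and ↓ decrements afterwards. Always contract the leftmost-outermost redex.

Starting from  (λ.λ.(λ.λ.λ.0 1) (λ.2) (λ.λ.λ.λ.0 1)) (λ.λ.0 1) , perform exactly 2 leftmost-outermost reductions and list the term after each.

  start: (λ.λ.(λ.λ.λ.0 1) (λ.2) (λ.λ.λ.λ.0 1)) (λ.λ.0 1)
  [1] λ.(λ.λ.λ.0 1) (λ.λ.λ.0 1) (λ.λ.λ.λ.0 1)
  [2] λ.(λ.λ.0 1) (λ.λ.λ.λ.0 1)

Answer: after 2 steps: λ.(λ.λ.0 1) (λ.λ.λ.λ.0 1)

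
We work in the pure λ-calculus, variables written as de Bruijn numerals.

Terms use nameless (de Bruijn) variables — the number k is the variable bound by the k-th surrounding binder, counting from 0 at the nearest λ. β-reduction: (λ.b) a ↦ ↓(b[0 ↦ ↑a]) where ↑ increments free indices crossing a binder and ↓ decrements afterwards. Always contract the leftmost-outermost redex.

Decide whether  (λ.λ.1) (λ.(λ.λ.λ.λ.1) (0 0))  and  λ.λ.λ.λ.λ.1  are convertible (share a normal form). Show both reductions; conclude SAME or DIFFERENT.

Term A:
  start: (λ.λ.1) (λ.(λ.λ.λ.λ.1) (0 0))
  →1  λ.λ.(λ.λ.λ.λ.1) (0 0)
  →2  λ.λ.λ.λ.λ.1

Term B:
  start: λ.λ.λ.λ.λ.1

Answer: SAME — A ⇓ λ.λ.λ.λ.λ.1, B ⇓ λ.λ.λ.λ.λ.1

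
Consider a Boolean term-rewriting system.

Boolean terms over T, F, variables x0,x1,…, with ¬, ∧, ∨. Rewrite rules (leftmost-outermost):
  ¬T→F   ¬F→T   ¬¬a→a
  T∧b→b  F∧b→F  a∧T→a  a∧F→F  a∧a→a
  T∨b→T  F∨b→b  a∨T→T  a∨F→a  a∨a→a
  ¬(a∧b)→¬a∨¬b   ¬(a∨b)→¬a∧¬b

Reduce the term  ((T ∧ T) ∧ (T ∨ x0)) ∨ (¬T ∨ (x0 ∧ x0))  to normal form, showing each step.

  start: ((T ∧ T) ∧ (T ∨ x0)) ∨ (¬T ∨ (x0 ∧ x0))
  step 1: (T ∧ (T ∨ x0)) ∨ (¬T ∨ (x0 ∧ x0))
  step 2: (T ∨ x0) ∨ (¬T ∨ (x0 ∧ x0))
  step 3: T ∨ (¬T ∨ (x0 ∧ x0))
  step 4: T

Answer: normal form = T  (in 4 steps)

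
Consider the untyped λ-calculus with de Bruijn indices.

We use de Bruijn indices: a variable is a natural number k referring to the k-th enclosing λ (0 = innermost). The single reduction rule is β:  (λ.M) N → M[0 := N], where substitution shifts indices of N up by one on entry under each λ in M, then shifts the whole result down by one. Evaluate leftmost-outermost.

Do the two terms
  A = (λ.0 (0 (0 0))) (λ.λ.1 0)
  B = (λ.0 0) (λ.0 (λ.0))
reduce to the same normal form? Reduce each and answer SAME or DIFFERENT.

Term A:
  start: (λ.0 (0 (0 0))) (λ.λ.1 0)
  [1] (λ.λ.1 0) ((λ.λ.1 0) ((λ.λ.1 0) (λ.λ.1 0)))
  [2] λ.(λ.λ.1 0) ((λ.λ.1 0) (λ.λ.1 0)) 0
  [3] λ.(λ.(λ.λ.1 0) (λ.λ.1 0) 0) 0
  [4] λ.(λ.λ.1 0) (λ.λ.1 0) 0
  [5] λ.(λ.(λ.λ.1 0) 0) 0
  [6] λ.(λ.λ.1 0) 0
  [7] λ.λ.1 0

Term B:
  start: (λ.0 0) (λ.0 (λ.0))
  [1] (λ.0 (λ.0)) (λ.0 (λ.0))
  [2] (λ.0 (λ.0)) (λ.0)
  [3] (λ.0) (λ.0)
  [4] λ.0

Answer: DIFFERENT — A ⇓ λ.λ.1 0, B ⇓ λ.0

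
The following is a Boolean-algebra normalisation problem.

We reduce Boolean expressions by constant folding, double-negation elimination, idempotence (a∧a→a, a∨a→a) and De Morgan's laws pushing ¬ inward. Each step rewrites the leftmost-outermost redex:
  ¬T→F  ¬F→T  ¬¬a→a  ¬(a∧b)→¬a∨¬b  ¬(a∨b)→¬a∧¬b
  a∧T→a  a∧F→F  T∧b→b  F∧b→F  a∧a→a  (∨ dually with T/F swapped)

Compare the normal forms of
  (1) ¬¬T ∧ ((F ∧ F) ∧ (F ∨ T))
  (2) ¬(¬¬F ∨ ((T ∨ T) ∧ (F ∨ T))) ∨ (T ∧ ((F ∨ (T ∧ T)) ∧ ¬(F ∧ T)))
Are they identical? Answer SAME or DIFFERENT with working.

Term A:
  start: ¬¬T ∧ ((F ∧ F) ∧ (F ∨ T))
  →1  T ∧ ((F ∧ F) ∧ (F ∨ T))
  →2  (F ∧ F) ∧ (F ∨ T)
  →3  F ∧ (F ∨ T)
  →4  F

Term B:
  start: ¬(¬¬F ∨ ((T ∨ T) ∧ (F ∨ T))) ∨ (T ∧ ((F ∨ (T ∧ T)) ∧ ¬(F ∧ T)))
  →1  (¬¬¬F ∧ ¬((T ∨ T) ∧ (F ∨ T))) ∨ (T ∧ ((F ∨ (T ∧ T)) ∧ ¬(F ∧ T)))
  →2  (¬F ∧ ¬((T ∨ T) ∧ (F ∨ T))) ∨ (T ∧ ((F ∨ (T ∧ T)) ∧ ¬(F ∧ T)))
  →3  (T ∧ ¬((T ∨ T) ∧ (F ∨ T))) ∨ (T ∧ ((F ∨ (T ∧ T)) ∧ ¬(F ∧ T)))
  →4  ¬((T ∨ T) ∧ (F ∨ T)) ∨ (T ∧ ((F ∨ (T ∧ T)) ∧ ¬(F ∧ T)))
  →5  (¬(T ∨ T) ∨ ¬(F ∨ T)) ∨ (T ∧ ((F ∨ (T ∧ T)) ∧ ¬(F ∧ T)))
  →6  ((¬T ∧ ¬T) ∨ ¬(F ∨ T)) ∨ (T ∧ ((F ∨ (T ∧ T)) ∧ ¬(F ∧ T)))
  →7  (¬T ∨ ¬(F ∨ T)) ∨ (T ∧ ((F ∨ (T ∧ T)) ∧ ¬(F ∧ T)))
  →8  (F ∨ ¬(F ∨ T)) ∨ (T ∧ ((F ∨ (T ∧ T)) ∧ ¬(F ∧ T)))
  →9  ¬(F ∨ T) ∨ (T ∧ ((F ∨ (T ∧ T)) ∧ ¬(F ∧ T)))
  →10  (¬F ∧ ¬T) ∨ (T ∧ ((F ∨ (T ∧ T)) ∧ ¬(F ∧ T)))
  →11  (T ∧ ¬T) ∨ (T ∧ ((F ∨ (T ∧ T)) ∧ ¬(F ∧ T)))
  →12  ¬T ∨ (T ∧ ((F ∨ (T ∧ T)) ∧ ¬(F ∧ T)))
  →13  F ∨ (T ∧ ((F ∨ (T ∧ T)) ∧ ¬(F ∧ T)))
  →14  T ∧ ((F ∨ (T ∧ T)) ∧ ¬(F ∧ T))
  →15  (F ∨ (T ∧ T)) ∧ ¬(F ∧ T)
  →16  (T ∧ T) ∧ ¬(F ∧ T)
  →17  T ∧ ¬(F ∧ T)
  →18  ¬(F ∧ T)
  →19  ¬F ∨ ¬T
  →20  T ∨ ¬T
  →21  T

Answer: DIFFERENT — A ⇓ F, B ⇓ T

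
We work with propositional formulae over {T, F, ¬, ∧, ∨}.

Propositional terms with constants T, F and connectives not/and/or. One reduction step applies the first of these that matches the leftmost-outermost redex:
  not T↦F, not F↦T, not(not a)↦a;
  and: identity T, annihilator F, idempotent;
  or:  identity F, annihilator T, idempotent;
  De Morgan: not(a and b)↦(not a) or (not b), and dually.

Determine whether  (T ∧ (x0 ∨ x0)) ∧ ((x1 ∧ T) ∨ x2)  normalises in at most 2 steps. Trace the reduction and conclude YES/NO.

  start: (T ∧ (x0 ∨ x0)) ∧ ((x1 ∧ T) ∨ x2)
  [1] (x0 ∨ x0) ∧ ((x1 ∧ T) ∨ x2)
  [2] x0 ∧ ((x1 ∧ T) ∨ x2)

Answer: NO — after 2 steps the term is x0 ∧ ((x1 ∧ T) ∨ x2), not yet normal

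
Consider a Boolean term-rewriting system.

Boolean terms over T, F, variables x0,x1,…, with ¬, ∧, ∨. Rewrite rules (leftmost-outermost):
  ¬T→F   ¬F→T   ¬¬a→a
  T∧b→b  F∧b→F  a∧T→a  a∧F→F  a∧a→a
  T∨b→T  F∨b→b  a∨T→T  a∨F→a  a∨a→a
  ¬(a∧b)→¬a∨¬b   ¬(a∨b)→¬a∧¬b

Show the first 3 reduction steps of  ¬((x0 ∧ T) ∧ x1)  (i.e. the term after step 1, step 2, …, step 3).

  start: ¬((x0 ∧ T) ∧ x1)
  →1  ¬(x0 ∧ T) ∨ ¬x1
  →2  (¬x0 ∨ ¬T) ∨ ¬x1
  →3  (¬x0 ∨ F) ∨ ¬x1

Answer: after 3 steps: (¬x0 ∨ F) ∨ ¬x1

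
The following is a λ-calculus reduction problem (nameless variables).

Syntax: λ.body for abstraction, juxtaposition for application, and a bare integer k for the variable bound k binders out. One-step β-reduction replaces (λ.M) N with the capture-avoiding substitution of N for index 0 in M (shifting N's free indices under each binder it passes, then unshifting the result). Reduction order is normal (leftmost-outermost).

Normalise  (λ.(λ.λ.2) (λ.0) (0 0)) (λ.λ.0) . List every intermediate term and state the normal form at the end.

Answer: normal form = λ.λ.0  (in 3 steps)

Working:
  start: (λ.(λ.λ.2) (λ.0) (0 0)) (λ.λ.0)
  [1] (λ.λ.λ.λ.0) (λ.0) ((λ.λ.0) (λ.λ.0))
  [2] (λ.λ.λ.0) ((λ.λ.0) (λ.λ.0))
  [3] λ.λ.0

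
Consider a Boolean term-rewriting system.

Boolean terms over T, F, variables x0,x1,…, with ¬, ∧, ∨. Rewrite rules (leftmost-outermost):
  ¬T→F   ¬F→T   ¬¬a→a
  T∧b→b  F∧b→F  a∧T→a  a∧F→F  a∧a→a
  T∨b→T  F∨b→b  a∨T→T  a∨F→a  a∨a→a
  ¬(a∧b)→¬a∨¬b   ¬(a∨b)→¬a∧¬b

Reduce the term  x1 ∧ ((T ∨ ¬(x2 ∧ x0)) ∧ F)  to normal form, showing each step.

Answer: normal form = F  (in 2 steps)

Derivation:
  start: x1 ∧ ((T ∨ ¬(x2 ∧ x0)) ∧ F)
  [1] x1 ∧ F
  [2] F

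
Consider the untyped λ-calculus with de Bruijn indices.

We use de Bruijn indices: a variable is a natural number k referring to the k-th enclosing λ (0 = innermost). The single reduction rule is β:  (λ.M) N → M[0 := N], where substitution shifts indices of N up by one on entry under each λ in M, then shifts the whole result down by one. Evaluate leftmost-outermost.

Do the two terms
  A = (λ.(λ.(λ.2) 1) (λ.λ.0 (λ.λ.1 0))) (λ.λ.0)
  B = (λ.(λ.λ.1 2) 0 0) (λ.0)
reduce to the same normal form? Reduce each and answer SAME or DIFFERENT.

Term A:
  start: (λ.(λ.(λ.2) 1) (λ.λ.0 (λ.λ.1 0))) (λ.λ.0)
  →1  (λ.(λ.λ.λ.0) (λ.λ.0)) (λ.λ.0 (λ.λ.1 0))
  →2  (λ.λ.λ.0) (λ.λ.0)
  →3  λ.λ.0

Term B:
  start: (λ.(λ.λ.1 2) 0 0) (λ.0)
  →1  (λ.λ.1 (λ.0)) (λ.0) (λ.0)
  →2  (λ.(λ.0) (λ.0)) (λ.0)
  →3  (λ.0) (λ.0)
  →4  λ.0

Answer: DIFFERENT — A ⇓ λ.λ.0, B ⇓ λ.0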